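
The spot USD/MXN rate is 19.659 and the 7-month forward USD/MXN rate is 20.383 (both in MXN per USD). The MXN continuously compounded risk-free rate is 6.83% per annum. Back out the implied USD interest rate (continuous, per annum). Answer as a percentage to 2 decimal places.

F = S·e^((r_MXN − r_USD)T) ⇒ r_USD = r_MXN − ln(F/S)/T
ln(20.383/19.659) = 0.036166; /(7/12) = 0.061999
r_USD = 0.0683 − 0.061999 = 0.006301
r_USD = 0.63%

0.63%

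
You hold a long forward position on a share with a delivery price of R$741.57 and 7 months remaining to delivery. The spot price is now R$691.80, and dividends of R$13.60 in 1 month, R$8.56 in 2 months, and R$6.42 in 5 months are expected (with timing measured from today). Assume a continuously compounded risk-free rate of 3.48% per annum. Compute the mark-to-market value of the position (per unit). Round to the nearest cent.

-R$63.27

PV(remaining dividends) I = 13.60·e^(−0.0348·1/12) + 8.56·e^(−0.0348·2/12) + 6.42·e^(−0.0348·5/12) = 28.3987
Current forward F = (S − I)·e^(rT) = (691.80 − 28.3987)·e^(0.0348·7/12) = 663.4013 × 1.020507 = 677.0057
Value (long) = (F − K)·e^(−rT) = (677.0057 − 741.57) × 0.979905 = -63.2669
Value = -R$63.27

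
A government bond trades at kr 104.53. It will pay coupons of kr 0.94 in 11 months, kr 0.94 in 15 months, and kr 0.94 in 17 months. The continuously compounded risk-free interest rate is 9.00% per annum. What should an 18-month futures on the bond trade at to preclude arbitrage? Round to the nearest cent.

PV(coupons) I = 0.94·e^(−0.0900·11/12) + 0.94·e^(−0.0900·15/12) + 0.94·e^(−0.0900·17/12)
I = 0.8656 + 0.8400 + 0.8275 = 2.5331
F = (S − I)·e^(rT) = (104.53 − 2.5331) · e^(0.0900·18/12)
= 101.9969 · e^0.135000 = 101.9969 × 1.144537 = kr 116.74

kr 116.74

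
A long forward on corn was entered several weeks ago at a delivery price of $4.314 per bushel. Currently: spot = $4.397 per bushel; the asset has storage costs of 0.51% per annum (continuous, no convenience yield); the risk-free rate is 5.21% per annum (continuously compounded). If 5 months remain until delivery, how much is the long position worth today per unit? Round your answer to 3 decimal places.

Current fair forward for the remaining 5 months: F = S·e^((r + u)·T), (r + u) = 0.0521 + 0.0051 = 0.0572
F = 4.397 · e^(0.0572 × 5/12) = 4.397 × 1.024120 = 4.5031
Value of long forward = (F − K)·e^(−rT) = (4.5031 − 4.314) · e^(−0.0521·5/12)
= 0.1891 × 0.978526 = 0.185

$0.185 per bushel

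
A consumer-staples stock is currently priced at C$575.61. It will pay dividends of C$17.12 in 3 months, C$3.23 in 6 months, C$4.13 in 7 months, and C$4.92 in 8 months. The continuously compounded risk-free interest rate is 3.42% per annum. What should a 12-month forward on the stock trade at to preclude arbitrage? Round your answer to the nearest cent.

PV(dividends) I = 17.12·e^(−0.0342·3/12) + 3.23·e^(−0.0342·6/12) + 4.13·e^(−0.0342·7/12) + 4.92·e^(−0.0342·8/12)
I = 16.9742 + 3.1752 + 4.0484 + 4.8091 = 29.0069
F = (S − I)·e^(rT) = (575.61 − 29.0069) · e^(0.0342·12/12)
= 546.6031 · e^0.034200 = 546.6031 × 1.034792 = C$565.62

C$565.62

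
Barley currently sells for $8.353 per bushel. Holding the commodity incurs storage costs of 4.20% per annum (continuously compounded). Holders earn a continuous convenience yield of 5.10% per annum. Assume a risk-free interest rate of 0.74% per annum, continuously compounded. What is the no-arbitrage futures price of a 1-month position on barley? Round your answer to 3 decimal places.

$8.352 per bushel

Net carry = r + u − y = 0.0074 + 0.0420 − 0.0510 = -0.0016
F = S·e^((r+u−y)T) = 8.353 · e^(-0.0016 × 1/12) = 8.353 · e^-0.000133
= 8.353 × 0.999867 = $8.352 per bushel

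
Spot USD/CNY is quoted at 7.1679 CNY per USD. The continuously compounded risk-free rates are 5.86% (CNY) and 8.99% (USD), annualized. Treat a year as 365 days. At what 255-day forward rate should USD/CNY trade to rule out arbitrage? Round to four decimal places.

F = S·e^((r_CNY − r_USD)T) = 7.1679 · e^((0.0586 − 0.0899) × 255/365)
= 7.1679 · e^-0.021867 = 7.1679 × 0.978370
F = 7.0129 CNY per USD

7.0129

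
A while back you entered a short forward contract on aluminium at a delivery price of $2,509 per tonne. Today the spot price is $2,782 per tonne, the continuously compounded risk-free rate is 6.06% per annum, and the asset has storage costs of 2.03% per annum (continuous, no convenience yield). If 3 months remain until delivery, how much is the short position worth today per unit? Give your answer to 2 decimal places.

-$324.88 per tonne

Current fair forward for the remaining 3 months: F = S·e^((r + u)·T), (r + u) = 0.0606 + 0.0203 = 0.0809
F = 2782 · e^(0.0809 × 3/12) = 2782 × 1.02043091 = 2838.8388
Value of long forward = (F − K)·e^(−rT) = (2838.8388 − 2509) · e^(−0.0606·3/12)
= 329.8388 × 0.98496418 = 324.88
Short position value = −(long value) = -$324.88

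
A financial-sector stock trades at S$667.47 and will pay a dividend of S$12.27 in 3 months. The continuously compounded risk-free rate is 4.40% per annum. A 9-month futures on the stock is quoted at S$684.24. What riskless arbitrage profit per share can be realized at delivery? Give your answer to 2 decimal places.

S$6.92 per share

PV(dividends) I = 12.27·e^(−0.0440·3/12) = 12.1358
Fair futures F* = (S − I)·e^(rT) = (667.47 − 12.1358)·e^0.033000 = 655.3342 × 1.033551 = 677.3213
Market S$684.24 > fair 677.3213: forward overpriced → cash-and-carry (borrow at r, buy the stock and collect the dividends, short the forward).
Profit at T = |F_mkt − F*| = |684.24 − 677.3213| = S$6.92 per share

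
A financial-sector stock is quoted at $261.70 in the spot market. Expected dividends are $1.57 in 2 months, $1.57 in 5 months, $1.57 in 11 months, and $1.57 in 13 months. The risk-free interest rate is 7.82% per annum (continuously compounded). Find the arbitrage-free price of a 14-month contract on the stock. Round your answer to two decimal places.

PV(dividends) I = 1.57·e^(−0.0782·2/12) + 1.57·e^(−0.0782·5/12) + 1.57·e^(−0.0782·11/12) + 1.57·e^(−0.0782·13/12)
I = 1.5497 + 1.5197 + 1.4614 + 1.4425 = 5.9733
F = (S − I)·e^(rT) = (261.70 − 5.9733) · e^(0.0782·14/12)
= 255.7267 · e^0.091233 = 255.7267 × 1.095524 = $280.15

$280.15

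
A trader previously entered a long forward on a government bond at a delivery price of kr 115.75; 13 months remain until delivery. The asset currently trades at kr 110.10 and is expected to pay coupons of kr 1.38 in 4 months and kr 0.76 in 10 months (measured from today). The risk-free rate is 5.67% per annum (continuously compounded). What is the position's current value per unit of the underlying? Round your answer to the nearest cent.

PV(remaining coupons) I = 1.38·e^(−0.0567·4/12) + 0.76·e^(−0.0567·10/12) = 2.0791
Current forward F = (S − I)·e^(rT) = (110.10 − 2.0791)·e^(0.0567·13/12) = 108.0209 × 1.063351 = 114.8641
Value (long) = (F − K)·e^(−rT) = (114.8641 − 115.75) × 0.940423 = -0.8331
Value = -kr 0.83

-kr 0.83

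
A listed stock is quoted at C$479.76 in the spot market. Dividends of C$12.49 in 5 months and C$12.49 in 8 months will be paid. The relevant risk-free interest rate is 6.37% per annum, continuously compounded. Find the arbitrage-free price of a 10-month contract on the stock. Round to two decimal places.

PV(dividends) I = 12.49·e^(−0.0637·5/12) + 12.49·e^(−0.0637·8/12)
I = 12.1629 + 11.9707 = 24.1336
F = (S − I)·e^(rT) = (479.76 − 24.1336) · e^(0.0637·10/12)
= 455.6264 · e^0.053083 = 455.6264 × 1.054517 = C$480.47

C$480.47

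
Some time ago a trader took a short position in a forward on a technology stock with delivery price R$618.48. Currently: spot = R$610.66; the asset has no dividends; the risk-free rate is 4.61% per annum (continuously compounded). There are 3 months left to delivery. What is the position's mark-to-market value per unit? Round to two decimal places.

R$0.73

Current fair forward for the remaining 3 months: F = S·e^(r·T), r = 0.0461
F = 610.66 · e^(0.0461 × 3/12) = 610.66 × 1.011592 = 617.7388
Value of long forward = (F − K)·e^(−rT) = (617.7388 − 618.48) · e^(−0.0461·3/12)
= -0.7412 × 0.988541 = -0.73
Short position value = −(long value) = R$0.73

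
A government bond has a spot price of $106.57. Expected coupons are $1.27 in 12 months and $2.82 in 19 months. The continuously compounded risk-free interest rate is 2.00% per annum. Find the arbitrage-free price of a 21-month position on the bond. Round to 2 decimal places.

PV(coupons) I = 1.27·e^(−0.0200·12/12) + 2.82·e^(−0.0200·19/12)
I = 1.2449 + 2.7321 = 3.9770
F = (S − I)·e^(rT) = (106.57 − 3.9770) · e^(0.0200·21/12)
= 102.5930 · e^0.035000 = 102.5930 × 1.035620 = $106.25

$106.25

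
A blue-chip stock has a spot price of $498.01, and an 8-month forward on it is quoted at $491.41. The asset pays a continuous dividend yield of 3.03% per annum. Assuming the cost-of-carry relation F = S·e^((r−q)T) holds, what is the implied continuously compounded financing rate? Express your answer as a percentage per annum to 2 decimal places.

From F = S·e^((r−q)T): (r − q) = ln(F/S)/T
ln(491.41/498.01) = ln(0.986747) = -0.013342
(r − q) = -0.013342 / (8/12) = -0.020013
r = ln(F/S)/T + q = -0.020013 + 0.0303 = 0.010287
r = 1.03%

1.03%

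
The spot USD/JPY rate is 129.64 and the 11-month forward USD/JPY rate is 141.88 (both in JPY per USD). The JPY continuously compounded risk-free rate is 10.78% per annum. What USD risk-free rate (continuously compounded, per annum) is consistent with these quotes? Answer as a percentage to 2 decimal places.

0.94%

F = S·e^((r_JPY − r_USD)T) ⇒ r_USD = r_JPY − ln(F/S)/T
ln(141.88/129.64) = 0.090220; /(11/12) = 0.098422
r_USD = 0.1078 − 0.098422 = 0.009378
r_USD = 0.94%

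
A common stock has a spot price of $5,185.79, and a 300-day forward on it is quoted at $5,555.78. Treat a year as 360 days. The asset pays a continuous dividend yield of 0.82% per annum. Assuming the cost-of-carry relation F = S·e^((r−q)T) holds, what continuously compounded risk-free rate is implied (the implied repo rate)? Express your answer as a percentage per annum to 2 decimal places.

9.09%

From F = S·e^((r−q)T): (r − q) = ln(F/S)/T
ln(5555.78/5185.79) = ln(1.071347) = 0.068917
(r − q) = 0.068917 / (300/360) = 0.082700
r = ln(F/S)/T + q = 0.082700 + 0.0082 = 0.090900
r = 9.09%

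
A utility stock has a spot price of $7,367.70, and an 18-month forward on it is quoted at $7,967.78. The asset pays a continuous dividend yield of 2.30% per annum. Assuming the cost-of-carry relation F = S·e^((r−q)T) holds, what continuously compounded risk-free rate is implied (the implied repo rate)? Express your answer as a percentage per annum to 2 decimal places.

7.52%

From F = S·e^((r−q)T): (r − q) = ln(F/S)/T
ln(7967.78/7367.70) = ln(1.081447) = 0.078300
(r − q) = 0.078300 / (18/12) = 0.052200
r = ln(F/S)/T + q = 0.052200 + 0.0230 = 0.075200
r = 7.52%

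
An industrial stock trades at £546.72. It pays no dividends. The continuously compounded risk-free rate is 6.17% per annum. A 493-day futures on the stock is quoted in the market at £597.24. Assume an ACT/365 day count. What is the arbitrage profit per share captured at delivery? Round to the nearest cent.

Fair futures: F* = S·e^(carry·T), with carry = r = 0.0617
F* = 546.72 · e^(0.0617 × 493/365) = 546.72 · e^0.083337 = 546.72 × 1.086908 = £594.2343
Market £597.24 > fair £594.2343: forward overpriced → cash-and-carry (buy spot, short the forward).
At maturity, profit = |F_mkt − F*| = |597.24 − 594.2343| = £3.01 per share

£3.01 per share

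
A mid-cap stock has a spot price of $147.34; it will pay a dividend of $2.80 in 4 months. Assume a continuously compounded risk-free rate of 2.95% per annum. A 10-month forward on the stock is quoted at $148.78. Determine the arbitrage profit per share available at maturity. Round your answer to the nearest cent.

PV(dividends) I = 2.80·e^(−0.0295·4/12) = 2.7726
Fair forward F* = (S − I)·e^(rT) = (147.34 − 2.7726)·e^0.024583 = 144.5674 × 1.024888 = 148.1654
Market $148.78 > fair 148.1654: forward overpriced → cash-and-carry (borrow at r, buy the stock and collect the dividends, short the forward).
Profit at T = |F_mkt − F*| = |148.78 − 148.1654| = $0.61 per share

$0.61 per share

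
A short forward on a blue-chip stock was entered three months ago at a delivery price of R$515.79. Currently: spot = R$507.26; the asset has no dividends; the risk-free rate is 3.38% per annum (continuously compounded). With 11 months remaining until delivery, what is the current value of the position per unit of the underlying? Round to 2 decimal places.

-R$7.21

Current fair forward for the remaining 11 months: F = S·e^(r·T), r = 0.0338
F = 507.26 · e^(0.0338 × 11/12) = 507.26 × 1.031468 = 523.2225
Value of long forward = (F − K)·e^(−rT) = (523.2225 − 515.79) · e^(−0.0338·11/12)
= 7.4325 × 0.969492 = 7.21
Short position value = −(long value) = -R$7.21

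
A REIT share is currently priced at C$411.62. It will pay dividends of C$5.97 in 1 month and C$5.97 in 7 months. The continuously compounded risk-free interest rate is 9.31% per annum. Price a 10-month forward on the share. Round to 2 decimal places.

C$432.31

PV(dividends) I = 5.97·e^(−0.0931·1/12) + 5.97·e^(−0.0931·7/12)
I = 5.9239 + 5.6544 = 11.5783
F = (S − I)·e^(rT) = (411.62 − 11.5783) · e^(0.0931·10/12)
= 400.0417 · e^0.077583 = 400.0417 × 1.080672 = C$432.31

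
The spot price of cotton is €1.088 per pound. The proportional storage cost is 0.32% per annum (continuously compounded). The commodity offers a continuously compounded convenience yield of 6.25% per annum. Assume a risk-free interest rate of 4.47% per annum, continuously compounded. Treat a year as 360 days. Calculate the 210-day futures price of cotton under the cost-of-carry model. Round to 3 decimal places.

Net carry = r + u − y = 0.0447 + 0.0032 − 0.0625 = -0.0146
F = S·e^((r+u−y)T) = 1.088 · e^(-0.0146 × 210/360) = 1.088 · e^-0.008517
= 1.088 × 0.991519 = €1.079 per pound

€1.079 per pound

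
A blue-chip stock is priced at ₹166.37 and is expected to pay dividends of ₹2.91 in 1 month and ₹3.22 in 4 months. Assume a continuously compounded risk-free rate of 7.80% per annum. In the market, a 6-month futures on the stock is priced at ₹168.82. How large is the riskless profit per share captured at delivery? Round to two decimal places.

PV(dividends) I = 2.91·e^(−0.0780·1/12) + 3.22·e^(−0.0780·4/12) = 6.0285
Fair futures F* = (S − I)·e^(rT) = (166.37 − 6.0285)·e^0.039000 = 160.3415 × 1.039770 = 166.7183
Market ₹168.82 > fair 166.7183: forward overpriced → cash-and-carry (borrow at r, buy the stock and collect the dividends, short the forward).
Profit at T = |F_mkt − F*| = |168.82 − 166.7183| = ₹2.10 per share

₹2.10 per share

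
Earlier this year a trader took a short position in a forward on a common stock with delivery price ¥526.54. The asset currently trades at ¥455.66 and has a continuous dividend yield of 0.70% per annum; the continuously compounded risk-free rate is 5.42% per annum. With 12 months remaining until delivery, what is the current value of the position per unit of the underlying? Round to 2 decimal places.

Current fair forward for the remaining 12 months: F = S·e^((r − q)·T), (r − q) = 0.0542 − 0.0070 = 0.0472
F = 455.66 · e^(0.0472 × 12/12) = 455.66 × 1.048332 = 477.6830
Value of long forward = (F − K)·e^(−rT) = (477.6830 − 526.54) · e^(−0.0542·12/12)
= -48.8570 × 0.947243 = -46.28
Short position value = −(long value) = ¥46.28

¥46.28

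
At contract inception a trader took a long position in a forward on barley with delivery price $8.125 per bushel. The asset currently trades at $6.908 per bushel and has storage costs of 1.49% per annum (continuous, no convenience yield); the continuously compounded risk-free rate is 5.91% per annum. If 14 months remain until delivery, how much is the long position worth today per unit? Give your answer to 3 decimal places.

-$0.555 per bushel

Current fair forward for the remaining 14 months: F = S·e^((r + u)·T), (r + u) = 0.0591 + 0.0149 = 0.0740
F = 6.908 · e^(0.0740 × 14/12) = 6.908 × 1.090170 = 7.5309
Value of long forward = (F − K)·e^(−rT) = (7.5309 − 8.125) · e^(−0.0591·14/12)
= -0.5941 × 0.933373 = -0.555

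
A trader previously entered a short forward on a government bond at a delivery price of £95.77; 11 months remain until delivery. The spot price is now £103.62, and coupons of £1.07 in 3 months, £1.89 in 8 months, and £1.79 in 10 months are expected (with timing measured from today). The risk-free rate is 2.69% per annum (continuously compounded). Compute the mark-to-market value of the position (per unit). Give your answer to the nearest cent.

-£5.51

PV(remaining coupons) I = 1.07·e^(−0.0269·3/12) + 1.89·e^(−0.0269·8/12) + 1.79·e^(−0.0269·10/12) = 4.6696
Current forward F = (S − I)·e^(rT) = (103.62 − 4.6696)·e^(0.0269·11/12) = 98.9504 × 1.024965 = 101.4207
Value (long) = (F − K)·e^(−rT) = (101.4207 − 95.77) × 0.975643 = 5.5131
Short position value = −(long value) = -£5.51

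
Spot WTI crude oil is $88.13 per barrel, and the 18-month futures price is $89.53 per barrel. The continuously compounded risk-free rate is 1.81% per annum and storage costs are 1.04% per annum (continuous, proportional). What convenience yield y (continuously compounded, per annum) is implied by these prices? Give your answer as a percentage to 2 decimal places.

1.80%

F = S·e^((r+u−y)T) ⇒ (r+u−y) = ln(F/S)/T
ln(89.53/88.13) = 0.015761; /T ⇒ 0.010507
y = r + u − ln(F/S)/T = 0.0181 + 0.0104 − 0.010507 = 0.017993
y = 1.80%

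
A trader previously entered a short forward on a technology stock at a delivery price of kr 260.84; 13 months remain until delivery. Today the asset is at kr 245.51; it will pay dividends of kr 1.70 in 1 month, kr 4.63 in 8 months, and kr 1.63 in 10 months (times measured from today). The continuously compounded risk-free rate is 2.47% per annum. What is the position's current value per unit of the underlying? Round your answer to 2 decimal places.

PV(remaining dividends) I = 1.70·e^(−0.0247·1/12) + 4.63·e^(−0.0247·8/12) + 1.63·e^(−0.0247·10/12) = 7.8477
Current forward F = (S − I)·e^(rT) = (245.51 − 7.8477)·e^(0.0247·13/12) = 237.6623 × 1.027120 = 244.1077
Value (long) = (F − K)·e^(−rT) = (244.1077 − 260.84) × 0.973596 = -16.2905
Short position value = −(long value) = kr 16.29

kr 16.29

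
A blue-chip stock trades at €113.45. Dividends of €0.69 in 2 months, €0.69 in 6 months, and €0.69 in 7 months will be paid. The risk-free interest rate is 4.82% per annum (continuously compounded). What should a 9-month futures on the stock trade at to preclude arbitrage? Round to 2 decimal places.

PV(dividends) I = 0.69·e^(−0.0482·2/12) + 0.69·e^(−0.0482·6/12) + 0.69·e^(−0.0482·7/12)
I = 0.6845 + 0.6736 + 0.6709 = 2.0290
F = (S − I)·e^(rT) = (113.45 − 2.0290) · e^(0.0482·9/12)
= 111.4210 · e^0.036150 = 111.4210 × 1.036811 = €115.52

€115.52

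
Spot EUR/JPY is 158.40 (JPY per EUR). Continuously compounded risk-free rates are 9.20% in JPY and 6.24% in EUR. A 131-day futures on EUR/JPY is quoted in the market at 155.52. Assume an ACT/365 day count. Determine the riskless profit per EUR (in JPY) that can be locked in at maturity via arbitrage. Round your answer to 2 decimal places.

4.57 per EUR (in JPY)

Fair futures: F* = S·e^(carry·T), with carry = (r_JPY − r_EUR) = 0.0920 − 0.0624 = 0.0296
F* = 158.40 · e^(0.0296 × 131/365) = 158.40 · e^0.010624 = 158.40 × 1.010681 = 160.0919
Market 155.52 < fair 160.0919: forward underpriced → reverse cash-and-carry (short spot, go long the forward).
At maturity, profit = |F_mkt − F*| = |155.52 − 160.0919| = 4.57 per EUR (in JPY)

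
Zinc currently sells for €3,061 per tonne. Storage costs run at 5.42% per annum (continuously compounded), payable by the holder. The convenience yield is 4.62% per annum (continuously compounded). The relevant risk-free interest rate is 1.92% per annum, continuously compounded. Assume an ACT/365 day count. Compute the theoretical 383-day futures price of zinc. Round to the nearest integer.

Net carry = r + u − y = 0.0192 + 0.0542 − 0.0462 = 0.0272
F = S·e^((r+u−y)T) = 3061 · e^(0.0272 × 383/365) = 3061 · e^0.028541
= 3061 × 1.028952 = €3,150 per tonne

€3,150 per tonne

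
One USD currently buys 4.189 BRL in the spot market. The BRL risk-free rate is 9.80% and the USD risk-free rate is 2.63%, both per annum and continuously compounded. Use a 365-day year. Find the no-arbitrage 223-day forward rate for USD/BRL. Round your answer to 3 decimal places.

4.377

F = S·e^((r_BRL − r_USD)T) = 4.189 · e^((0.0980 − 0.0263) × 223/365)
= 4.189 · e^0.043806 = 4.189 × 1.044780
F = 4.377 BRL per USD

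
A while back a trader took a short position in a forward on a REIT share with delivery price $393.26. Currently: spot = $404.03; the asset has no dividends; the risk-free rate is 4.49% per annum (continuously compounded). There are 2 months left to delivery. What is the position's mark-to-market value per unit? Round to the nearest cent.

-$13.70

Current fair forward for the remaining 2 months: F = S·e^(r·T), r = 0.0449
F = 404.03 · e^(0.0449 × 2/12) = 404.03 × 1.007511 = 407.0647
Value of long forward = (F − K)·e^(−rT) = (407.0647 − 393.26) · e^(−0.0449·2/12)
= 13.8047 × 0.992545 = 13.70
Short position value = −(long value) = -$13.70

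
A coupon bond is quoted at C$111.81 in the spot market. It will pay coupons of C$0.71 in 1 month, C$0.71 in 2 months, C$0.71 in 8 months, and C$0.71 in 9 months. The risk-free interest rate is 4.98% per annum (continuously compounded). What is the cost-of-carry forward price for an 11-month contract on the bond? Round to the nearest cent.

C$114.12

PV(coupons) I = 0.71·e^(−0.0498·1/12) + 0.71·e^(−0.0498·2/12) + 0.71·e^(−0.0498·8/12) + 0.71·e^(−0.0498·9/12)
I = 0.7071 + 0.7041 + 0.6868 + 0.6840 = 2.7820
F = (S − I)·e^(rT) = (111.81 − 2.7820) · e^(0.0498·11/12)
= 109.0280 · e^0.045650 = 109.0280 × 1.046708 = C$114.12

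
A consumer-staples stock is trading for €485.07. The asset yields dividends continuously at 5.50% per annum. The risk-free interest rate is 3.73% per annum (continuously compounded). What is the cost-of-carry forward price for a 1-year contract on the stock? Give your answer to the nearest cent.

F = S·e^((r − q)T) = 485.07 · e^((0.0373 − 0.0550) × 12/12)
= 485.07 · e^-0.017700 = 485.07 × 0.982456
F = €476.56

€476.56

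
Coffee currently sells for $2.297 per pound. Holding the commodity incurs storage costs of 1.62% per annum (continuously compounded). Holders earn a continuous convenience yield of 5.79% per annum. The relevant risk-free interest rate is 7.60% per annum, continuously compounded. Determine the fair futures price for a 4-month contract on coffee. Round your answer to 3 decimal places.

$2.323 per pound

Net carry = r + u − y = 0.0760 + 0.0162 − 0.0579 = 0.0343
F = S·e^((r+u−y)T) = 2.297 · e^(0.0343 × 4/12) = 2.297 · e^0.011433
= 2.297 × 1.011499 = $2.323 per pound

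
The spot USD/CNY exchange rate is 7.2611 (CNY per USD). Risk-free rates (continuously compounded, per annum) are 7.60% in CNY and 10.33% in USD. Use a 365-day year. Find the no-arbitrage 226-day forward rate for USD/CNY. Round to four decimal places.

F = S·e^((r_CNY − r_USD)T) = 7.2611 · e^((0.0760 − 0.1033) × 226/365)
= 7.2611 · e^-0.016904 = 7.2611 × 0.983238
F = 7.1394 CNY per USD

7.1394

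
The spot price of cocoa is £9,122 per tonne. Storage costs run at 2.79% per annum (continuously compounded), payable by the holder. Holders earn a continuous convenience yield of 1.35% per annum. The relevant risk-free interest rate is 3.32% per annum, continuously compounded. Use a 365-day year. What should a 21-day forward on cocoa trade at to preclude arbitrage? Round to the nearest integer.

£9,147 per tonne

Net carry = r + u − y = 0.0332 + 0.0279 − 0.0135 = 0.0476
F = S·e^((r+u−y)T) = 9122 · e^(0.0476 × 21/365) = 9122 · e^0.002739
= 9122 × 1.002743 = £9,147 per tonne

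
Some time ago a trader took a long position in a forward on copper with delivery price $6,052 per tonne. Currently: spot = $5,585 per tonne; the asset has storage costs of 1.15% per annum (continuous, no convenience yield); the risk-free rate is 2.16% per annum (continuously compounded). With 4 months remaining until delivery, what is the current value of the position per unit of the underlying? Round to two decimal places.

Current fair forward for the remaining 4 months: F = S·e^((r + u)·T), (r + u) = 0.0216 + 0.0115 = 0.0331
F = 5585 · e^(0.0331 × 4/12) = 5585 × 1.01109443 = 5646.9624
Value of long forward = (F − K)·e^(−rT) = (5646.9624 − 6052) · e^(−0.0216·4/12)
= -405.0376 × 0.99282586 = -402.13

-$402.13 per tonne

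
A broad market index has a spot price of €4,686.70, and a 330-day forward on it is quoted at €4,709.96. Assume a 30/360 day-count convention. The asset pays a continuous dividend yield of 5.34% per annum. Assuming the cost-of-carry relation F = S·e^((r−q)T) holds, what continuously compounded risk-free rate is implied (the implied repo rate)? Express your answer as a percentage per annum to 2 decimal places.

5.88%

From F = S·e^((r−q)T): (r − q) = ln(F/S)/T
ln(4709.96/4686.70) = ln(1.004963) = 0.004951
(r − q) = 0.004951 / (330/360) = 0.005401
r = ln(F/S)/T + q = 0.005401 + 0.0534 = 0.058801
r = 5.88%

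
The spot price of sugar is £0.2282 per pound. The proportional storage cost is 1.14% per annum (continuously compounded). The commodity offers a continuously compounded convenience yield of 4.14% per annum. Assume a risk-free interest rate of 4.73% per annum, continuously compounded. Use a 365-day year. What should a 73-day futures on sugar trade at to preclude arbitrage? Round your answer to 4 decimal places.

£0.2290 per pound

Net carry = r + u − y = 0.0473 + 0.0114 − 0.0414 = 0.0173
F = S·e^((r+u−y)T) = 0.2282 · e^(0.0173 × 73/365) = 0.2282 · e^0.003460
= 0.2282 × 1.003466 = £0.2290 per pound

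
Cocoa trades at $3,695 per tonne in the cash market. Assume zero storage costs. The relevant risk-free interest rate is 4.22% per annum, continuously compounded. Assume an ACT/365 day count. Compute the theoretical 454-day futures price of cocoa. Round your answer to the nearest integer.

$3,894 per tonne

F = S·e^(rT) = 3695 · e^(0.0422 × 454/365) = 3695 · e^0.052490
= 3695 × 1.053892 = $3,894 per tonne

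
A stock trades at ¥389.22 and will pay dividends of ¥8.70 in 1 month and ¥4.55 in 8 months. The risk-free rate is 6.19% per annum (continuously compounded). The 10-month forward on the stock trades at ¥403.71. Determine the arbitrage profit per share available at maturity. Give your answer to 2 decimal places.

PV(dividends) I = 8.70·e^(−0.0619·1/12) + 4.55·e^(−0.0619·8/12) = 13.0213
Fair forward F* = (S − I)·e^(rT) = (389.22 − 13.0213)·e^0.051583 = 376.1987 × 1.052937 = 396.1135
Market ¥403.71 > fair 396.1135: forward overpriced → cash-and-carry (borrow at r, buy the stock and collect the dividends, short the forward).
Profit at T = |F_mkt − F*| = |403.71 − 396.1135| = ¥7.60 per share

¥7.60 per share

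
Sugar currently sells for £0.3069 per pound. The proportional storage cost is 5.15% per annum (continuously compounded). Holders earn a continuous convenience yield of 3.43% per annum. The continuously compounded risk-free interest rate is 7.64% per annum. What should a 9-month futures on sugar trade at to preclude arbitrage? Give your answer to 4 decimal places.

Net carry = r + u − y = 0.0764 + 0.0515 − 0.0343 = 0.0936
F = S·e^((r+u−y)T) = 0.3069 · e^(0.0936 × 9/12) = 0.3069 · e^0.070200
= 0.3069 × 1.072723 = £0.3292 per pound

£0.3292 per pound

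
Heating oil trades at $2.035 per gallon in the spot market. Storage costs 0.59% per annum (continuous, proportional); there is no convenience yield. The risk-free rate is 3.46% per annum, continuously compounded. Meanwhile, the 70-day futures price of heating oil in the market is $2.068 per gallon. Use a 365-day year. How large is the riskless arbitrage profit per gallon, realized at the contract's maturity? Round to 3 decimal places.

Fair futures: F* = S·e^(carry·T), with carry = (r + u) = 0.0346 + 0.0059 = 0.0405
F* = 2.035 · e^(0.0405 × 70/365) = 2.035 · e^0.007767 = 2.035 × 1.007797 = $2.0509
Market $2.068 > fair $2.0509: forward overpriced → cash-and-carry (buy spot, short the forward).
At maturity, profit = |F_mkt − F*| = |2.068 − 2.0509| = $0.017 per gallon

$0.017 per gallon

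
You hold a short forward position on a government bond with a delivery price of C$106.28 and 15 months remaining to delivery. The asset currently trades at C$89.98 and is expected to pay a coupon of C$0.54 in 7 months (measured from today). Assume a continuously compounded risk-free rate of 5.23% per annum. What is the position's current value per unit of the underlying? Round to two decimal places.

C$10.10

PV(remaining coupons) I = 0.54·e^(−0.0523·7/12) = 0.5238
Current forward F = (S − I)·e^(rT) = (89.98 − 0.5238)·e^(0.0523·15/12) = 89.4562 × 1.067559 = 95.4998
Value (long) = (F − K)·e^(−rT) = (95.4998 − 106.28) × 0.936716 = -10.0980
Short position value = −(long value) = C$10.10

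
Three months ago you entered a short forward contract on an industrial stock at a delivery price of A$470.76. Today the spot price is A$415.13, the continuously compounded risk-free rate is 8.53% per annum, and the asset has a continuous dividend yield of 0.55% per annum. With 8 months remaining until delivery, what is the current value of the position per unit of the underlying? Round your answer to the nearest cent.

A$31.13

Current fair forward for the remaining 8 months: F = S·e^((r − q)·T), (r − q) = 0.0853 − 0.0055 = 0.0798
F = 415.13 · e^(0.0798 × 8/12) = 415.13 × 1.054641 = 437.8131
Value of long forward = (F − K)·e^(−rT) = (437.8131 − 470.76) · e^(−0.0853·8/12)
= -32.9469 × 0.944720 = -31.13
Short position value = −(long value) = A$31.13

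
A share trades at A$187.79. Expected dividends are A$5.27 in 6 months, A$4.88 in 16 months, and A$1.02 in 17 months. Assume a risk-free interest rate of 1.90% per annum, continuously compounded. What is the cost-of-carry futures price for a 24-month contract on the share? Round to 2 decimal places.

A$183.67

PV(dividends) I = 5.27·e^(−0.0190·6/12) + 4.88·e^(−0.0190·16/12) + 1.02·e^(−0.0190·17/12)
I = 5.2202 + 4.7579 + 0.9929 = 10.9710
F = (S − I)·e^(rT) = (187.79 − 10.9710) · e^(0.0190·24/12)
= 176.8190 · e^0.038000 = 176.8190 × 1.038731 = A$183.67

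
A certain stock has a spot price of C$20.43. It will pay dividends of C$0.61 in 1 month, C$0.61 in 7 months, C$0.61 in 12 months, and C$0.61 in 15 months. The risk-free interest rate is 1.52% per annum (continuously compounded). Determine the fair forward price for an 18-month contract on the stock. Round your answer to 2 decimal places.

C$18.43

PV(dividends) I = 0.61·e^(−0.0152·1/12) + 0.61·e^(−0.0152·7/12) + 0.61·e^(−0.0152·12/12) + 0.61·e^(−0.0152·15/12)
I = 0.6092 + 0.6046 + 0.6008 + 0.5985 = 2.4131
F = (S − I)·e^(rT) = (20.43 − 2.4131) · e^(0.0152·18/12)
= 18.0169 · e^0.022800 = 18.0169 × 1.023062 = C$18.43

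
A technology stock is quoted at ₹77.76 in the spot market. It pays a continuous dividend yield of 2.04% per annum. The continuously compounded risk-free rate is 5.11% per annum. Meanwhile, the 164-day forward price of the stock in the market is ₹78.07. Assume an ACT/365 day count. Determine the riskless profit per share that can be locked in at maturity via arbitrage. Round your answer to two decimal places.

Fair forward: F* = S·e^(carry·T), with carry = (r − q) = 0.0511 − 0.0204 = 0.0307
F* = 77.76 · e^(0.0307 × 164/365) = 77.76 · e^0.013794 = 77.76 × 1.013890 = ₹78.8401
Market ₹78.07 < fair ₹78.8401: forward underpriced → reverse cash-and-carry (short spot, go long the forward).
At maturity, profit = |F_mkt − F*| = |78.07 − 78.8401| = ₹0.77 per share

₹0.77 per share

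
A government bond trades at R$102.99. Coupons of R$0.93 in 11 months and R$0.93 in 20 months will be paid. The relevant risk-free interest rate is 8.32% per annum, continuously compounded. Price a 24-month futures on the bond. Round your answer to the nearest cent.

R$119.66

PV(coupons) I = 0.93·e^(−0.0832·11/12) + 0.93·e^(−0.0832·20/12)
I = 0.8617 + 0.8096 = 1.6713
F = (S − I)·e^(rT) = (102.99 − 1.6713) · e^(0.0832·24/12)
= 101.3187 · e^0.166400 = 101.3187 × 1.181045 = R$119.66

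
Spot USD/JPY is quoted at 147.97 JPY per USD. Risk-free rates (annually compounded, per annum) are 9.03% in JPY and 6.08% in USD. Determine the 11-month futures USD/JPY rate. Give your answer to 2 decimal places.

By covered interest parity, F = S · (1+r_JPY)^T / (1+r_USD)^T
= 147.97 × 1.082473 / 1.055595 = 147.97 × 1.025462
F = 151.74 JPY per USD

151.74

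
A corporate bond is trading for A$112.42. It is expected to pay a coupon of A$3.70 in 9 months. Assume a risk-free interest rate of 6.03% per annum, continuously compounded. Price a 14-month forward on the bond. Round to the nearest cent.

A$116.82

PV(coupons) I = 3.70·e^(−0.0603·9/12)
I = 3.5364
F = (S − I)·e^(rT) = (112.42 − 3.5364) · e^(0.0603·14/12)
= 108.8836 · e^0.070350 = 108.8836 × 1.072884 = A$116.82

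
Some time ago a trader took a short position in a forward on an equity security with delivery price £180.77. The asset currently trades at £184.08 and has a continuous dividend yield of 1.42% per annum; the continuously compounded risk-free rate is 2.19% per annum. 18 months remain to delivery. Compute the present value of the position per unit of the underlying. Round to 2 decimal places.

-£5.27

Current fair forward for the remaining 18 months: F = S·e^((r − q)·T), (r − q) = 0.0219 − 0.0142 = 0.0077
F = 184.08 · e^(0.0077 × 18/12) = 184.08 × 1.011617 = 186.2185
Value of long forward = (F − K)·e^(−rT) = (186.2185 − 180.77) · e^(−0.0219·18/12)
= 5.4485 × 0.967684 = 5.27
Short position value = −(long value) = -£5.27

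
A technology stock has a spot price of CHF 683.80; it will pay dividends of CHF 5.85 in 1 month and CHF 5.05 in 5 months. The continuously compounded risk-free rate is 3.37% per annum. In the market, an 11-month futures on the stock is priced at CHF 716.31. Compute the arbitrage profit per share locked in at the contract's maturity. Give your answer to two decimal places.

PV(dividends) I = 5.85·e^(−0.0337·1/12) + 5.05·e^(−0.0337·5/12) = 10.8132
Fair futures F* = (S − I)·e^(rT) = (683.80 − 10.8132)·e^0.030892 = 672.9868 × 1.031374 = 694.1011
Market CHF 716.31 > fair 694.1011: forward overpriced → cash-and-carry (borrow at r, buy the stock and collect the dividends, short the forward).
Profit at T = |F_mkt − F*| = |716.31 − 694.1011| = CHF 22.21 per share

CHF 22.21 per share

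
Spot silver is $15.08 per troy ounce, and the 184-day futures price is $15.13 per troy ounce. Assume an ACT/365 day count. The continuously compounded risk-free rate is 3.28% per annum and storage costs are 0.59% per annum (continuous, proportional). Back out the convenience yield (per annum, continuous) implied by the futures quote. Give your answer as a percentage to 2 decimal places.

F = S·e^((r+u−y)T) ⇒ (r+u−y) = ln(F/S)/T
ln(15.13/15.08) = 0.003310; /T ⇒ 0.006566
y = r + u − ln(F/S)/T = 0.0328 + 0.0059 − 0.006566 = 0.032134
y = 3.21%

3.21%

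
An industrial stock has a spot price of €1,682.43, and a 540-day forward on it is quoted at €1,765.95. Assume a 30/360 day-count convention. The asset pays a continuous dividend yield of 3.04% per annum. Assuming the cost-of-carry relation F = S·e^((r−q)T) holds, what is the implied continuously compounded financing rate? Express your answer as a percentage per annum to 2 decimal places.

6.27%

From F = S·e^((r−q)T): (r − q) = ln(F/S)/T
ln(1765.95/1682.43) = ln(1.049642) = 0.048449
(r − q) = 0.048449 / (540/360) = 0.032299
r = ln(F/S)/T + q = 0.032299 + 0.0304 = 0.062699
r = 6.27%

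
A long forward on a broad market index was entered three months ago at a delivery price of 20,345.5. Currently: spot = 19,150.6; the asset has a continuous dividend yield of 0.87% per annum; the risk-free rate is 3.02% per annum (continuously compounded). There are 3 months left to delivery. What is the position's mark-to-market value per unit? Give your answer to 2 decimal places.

-1083.48

Current fair forward for the remaining 3 months: F = S·e^((r − q)·T), (r − q) = 0.0302 − 0.0087 = 0.0215
F = 19150.6 · e^(0.0215 × 3/12) = 19150.6 × 1.00538947 = 19253.8116
Value of long forward = (F − K)·e^(−rT) = (19253.8116 − 20345.5) · e^(−0.0302·3/12)
= -1091.6884 × 0.99247843 = -1083.48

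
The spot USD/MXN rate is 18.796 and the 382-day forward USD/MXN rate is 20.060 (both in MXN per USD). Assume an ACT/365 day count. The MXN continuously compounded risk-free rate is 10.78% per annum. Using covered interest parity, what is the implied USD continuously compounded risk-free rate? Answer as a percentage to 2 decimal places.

4.56%

F = S·e^((r_MXN − r_USD)T) ⇒ r_USD = r_MXN − ln(F/S)/T
ln(20.060/18.796) = 0.065084; /(382/365) = 0.062188
r_USD = 0.1078 − 0.062188 = 0.045612
r_USD = 4.56%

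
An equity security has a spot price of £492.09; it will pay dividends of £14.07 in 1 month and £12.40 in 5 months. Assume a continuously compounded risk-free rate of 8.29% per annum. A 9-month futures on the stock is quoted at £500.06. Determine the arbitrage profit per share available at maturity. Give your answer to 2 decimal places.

£4.02 per share

PV(dividends) I = 14.07·e^(−0.0829·1/12) + 12.40·e^(−0.0829·5/12) = 25.9521
Fair futures F* = (S − I)·e^(rT) = (492.09 − 25.9521)·e^0.062175 = 466.1379 × 1.064149 = 496.0402
Market £500.06 > fair 496.0402: forward overpriced → cash-and-carry (borrow at r, buy the stock and collect the dividends, short the forward).
Profit at T = |F_mkt − F*| = |500.06 − 496.0402| = £4.02 per share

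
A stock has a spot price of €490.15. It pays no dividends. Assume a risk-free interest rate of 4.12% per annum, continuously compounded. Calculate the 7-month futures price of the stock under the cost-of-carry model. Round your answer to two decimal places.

€502.07

F = S·e^(rT) = 490.15 · e^(0.0412 × 7/12)
= 490.15 · e^0.024033 = 490.15 × 1.024324
F = €502.07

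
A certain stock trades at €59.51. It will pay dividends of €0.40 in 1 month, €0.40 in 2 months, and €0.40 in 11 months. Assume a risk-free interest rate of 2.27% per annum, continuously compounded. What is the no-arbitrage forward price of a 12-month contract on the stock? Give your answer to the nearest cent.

PV(dividends) I = 0.40·e^(−0.0227·1/12) + 0.40·e^(−0.0227·2/12) + 0.40·e^(−0.0227·11/12)
I = 0.3992 + 0.3985 + 0.3918 = 1.1895
F = (S − I)·e^(rT) = (59.51 − 1.1895) · e^(0.0227·12/12)
= 58.3205 · e^0.022700 = 58.3205 × 1.022960 = €59.66

€59.66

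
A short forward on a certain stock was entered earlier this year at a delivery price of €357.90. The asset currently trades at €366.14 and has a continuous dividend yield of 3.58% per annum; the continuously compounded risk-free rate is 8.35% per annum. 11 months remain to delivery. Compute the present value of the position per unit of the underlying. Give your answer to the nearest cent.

-€22.79

Current fair forward for the remaining 11 months: F = S·e^((r − q)·T), (r − q) = 0.0835 − 0.0358 = 0.0477
F = 366.14 · e^(0.0477 × 11/12) = 366.14 × 1.044695 = 382.5046
Value of long forward = (F − K)·e^(−rT) = (382.5046 − 357.90) · e^(−0.0835·11/12)
= 24.6046 × 0.926314 = 22.79
Short position value = −(long value) = -€22.79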